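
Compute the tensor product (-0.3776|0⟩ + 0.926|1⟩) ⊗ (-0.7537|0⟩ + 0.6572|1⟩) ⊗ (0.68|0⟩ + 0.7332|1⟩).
0.1935|000⟩ + 0.2087|001⟩ - 0.1687|010⟩ - 0.1819|011⟩ - 0.4746|100⟩ - 0.5117|101⟩ + 0.4138|110⟩ + 0.4462|111⟩

amp(|b₁b₂…⟩) = product of the factor amplitudes for bits b₁, b₂, …; only kets whose every factor amplitude is nonzero survive.
|000⟩: (-0.3776)(-0.7537)(0.68) = 0.1935
|001⟩: (-0.3776)(-0.7537)(0.7332) = 0.2087
|010⟩: (-0.3776)(0.6572)(0.68) = -0.1687
|011⟩: (-0.3776)(0.6572)(0.7332) = -0.1819
|100⟩: (0.926)(-0.7537)(0.68) = -0.4746
|101⟩: (0.926)(-0.7537)(0.7332) = -0.5117
|110⟩: (0.926)(0.6572)(0.68) = 0.4138
|111⟩: (0.926)(0.6572)(0.7332) = 0.4462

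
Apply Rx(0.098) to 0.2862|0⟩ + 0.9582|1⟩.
(0.2859 - 0.04693i)|0⟩ + (0.957 - 0.01402i)|1⟩

Rx(0.098) = [[cos(θ/2), −i·sin(θ/2)], [−i·sin(θ/2), cos(θ/2)]]; θ = 0.098, cos(θ/2) ≈ 0.9988, sin(θ/2) ≈ 0.0489804.
With a = amp(|0⟩) = 0.2862 and b = amp(|1⟩) = 0.9582:
new amp(|0⟩) = (0.9988)·a + (-0.0489804i)·b = (0.2859 - 0.04693i)
new amp(|1⟩) = (-0.0489804i)·a + (0.9988)·b = (0.957 - 0.01402i)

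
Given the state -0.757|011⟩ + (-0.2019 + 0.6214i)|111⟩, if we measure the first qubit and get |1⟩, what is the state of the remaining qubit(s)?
(-0.309 + 0.9511i)|11⟩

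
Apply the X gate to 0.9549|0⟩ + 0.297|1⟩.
0.297|0⟩ + 0.9549|1⟩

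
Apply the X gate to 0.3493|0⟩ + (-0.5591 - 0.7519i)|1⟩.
(-0.5591 - 0.7519i)|0⟩ + 0.3493|1⟩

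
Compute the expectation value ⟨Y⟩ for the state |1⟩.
0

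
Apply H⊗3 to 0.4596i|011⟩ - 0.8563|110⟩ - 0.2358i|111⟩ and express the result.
(-0.3027 + 0.07913i)|000⟩ + (-0.3027 - 0.07913i)|001⟩ + (0.3027 - 0.07913i)|010⟩ + (0.3027 + 0.07913i)|011⟩ + (0.3027 + 0.2459i)|100⟩ + (0.3027 - 0.2459i)|101⟩ + (-0.3027 - 0.2459i)|110⟩ + (-0.3027 + 0.2459i)|111⟩

H⊗3 gives amp(|y⟩) = (1/2√2) Σ_x (−1)^(x·y) amp(|x⟩), where x·y is the number of positions in which both x and y have a 1.
|000⟩: (0.4596i - 0.8563 - 0.2358i)/(2√2) = (-0.3027 + 0.07913i)
|001⟩: (-0.4596i - 0.8563 + 0.2358i)/(2√2) = (-0.3027 - 0.07913i)
|010⟩: (-0.4596i + 0.8563 + 0.2358i)/(2√2) = (0.3027 - 0.07913i)
|011⟩: (0.4596i + 0.8563 - 0.2358i)/(2√2) = (0.3027 + 0.07913i)
|100⟩: (0.4596i + 0.8563 + 0.2358i)/(2√2) = (0.3027 + 0.2459i)
|101⟩: (-0.4596i + 0.8563 - 0.2358i)/(2√2) = (0.3027 - 0.2459i)
|110⟩: (-0.4596i - 0.8563 - 0.2358i)/(2√2) = (-0.3027 - 0.2459i)
|111⟩: (0.4596i - 0.8563 + 0.2358i)/(2√2) = (-0.3027 + 0.2459i)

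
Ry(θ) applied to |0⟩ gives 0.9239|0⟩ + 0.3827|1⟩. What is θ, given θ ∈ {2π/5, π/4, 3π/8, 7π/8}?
π/4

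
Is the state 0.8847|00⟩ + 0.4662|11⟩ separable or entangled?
Entangled

Writing the state as a|00⟩ + b|01⟩ + c|10⟩ + d|11⟩, it is a product state iff ad − bc = 0.
Here (a, b, c, d) = (0.8847, 0, 0, 0.4662): ad − bc = (0.8847)(0.4662) − (0)(0) = 0.4124 ≠ 0, so the state is entangled.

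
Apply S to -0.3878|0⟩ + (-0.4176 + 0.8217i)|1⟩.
-0.3878|0⟩ + (-0.8217 - 0.4176i)|1⟩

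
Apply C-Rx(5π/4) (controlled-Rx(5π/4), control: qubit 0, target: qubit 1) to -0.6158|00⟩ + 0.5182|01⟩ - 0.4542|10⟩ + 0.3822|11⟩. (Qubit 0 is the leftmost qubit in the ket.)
-0.6158|00⟩ + 0.5182|01⟩ + (0.1738 - 0.3531i)|10⟩ + (-0.1463 + 0.4196i)|11⟩

C-Rx(5π/4) leaves the control-|0⟩ kets |00⟩, |01⟩ unchanged and applies Rx(5π/4) to qubit 1 on the control-|1⟩ pair (|10⟩, |11⟩).
Rx(5π/4) = [[cos(θ/2), −i·sin(θ/2)], [−i·sin(θ/2), cos(θ/2)]]; θ = 5π/4, cos(θ/2) ≈ -0.382683, sin(θ/2) ≈ 0.92388.
With a = amp(|10⟩) = -0.4542 and b = amp(|11⟩) = 0.3822:
new amp(|10⟩) = (-0.382683)·a + (-0.92388i)·b = (0.1738 - 0.3531i)
new amp(|11⟩) = (-0.92388i)·a + (-0.382683)·b = (-0.1463 + 0.4196i)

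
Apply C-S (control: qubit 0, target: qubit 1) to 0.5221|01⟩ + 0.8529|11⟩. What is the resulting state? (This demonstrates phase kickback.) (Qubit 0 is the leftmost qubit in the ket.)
0.5221|01⟩ + 0.8529i|11⟩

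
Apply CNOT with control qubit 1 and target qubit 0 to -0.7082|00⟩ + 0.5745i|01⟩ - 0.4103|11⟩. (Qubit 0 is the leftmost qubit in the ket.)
-0.7082|00⟩ - 0.4103|01⟩ + 0.5745i|11⟩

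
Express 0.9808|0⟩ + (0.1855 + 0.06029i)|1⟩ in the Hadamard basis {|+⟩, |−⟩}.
(0.8247 + 0.04263i)|+⟩ + (0.5624 - 0.04263i)|−⟩

With |ψ⟩ = α|0⟩ + β|1⟩, the Hadamard-basis coefficients are ⟨+|ψ⟩ = (α + β)/√2 and ⟨−|ψ⟩ = (α − β)/√2.
Here α = 0.9808, β = (0.1855 + 0.06029i): (α + β)/√2 = (0.8247 + 0.04263i), (α − β)/√2 = (0.5624 - 0.04263i).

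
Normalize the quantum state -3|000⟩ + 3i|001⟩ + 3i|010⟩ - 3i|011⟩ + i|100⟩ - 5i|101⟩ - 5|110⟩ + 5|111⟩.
-0.2835|000⟩ + 0.2835i|001⟩ + 0.2835i|010⟩ - 0.2835i|011⟩ + 0.09449i|100⟩ - 0.4725i|101⟩ - 0.4725|110⟩ + 0.4725|111⟩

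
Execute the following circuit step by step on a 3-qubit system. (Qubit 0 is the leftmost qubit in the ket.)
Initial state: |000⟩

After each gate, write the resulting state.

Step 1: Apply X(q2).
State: |001⟩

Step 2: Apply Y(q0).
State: i|101⟩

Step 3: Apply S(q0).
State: -|101⟩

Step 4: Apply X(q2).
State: -|100⟩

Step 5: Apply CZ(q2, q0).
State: -|100⟩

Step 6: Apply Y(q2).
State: -i|101⟩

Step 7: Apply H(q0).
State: -(1/√2)i|001⟩ + (1/√2)i|101⟩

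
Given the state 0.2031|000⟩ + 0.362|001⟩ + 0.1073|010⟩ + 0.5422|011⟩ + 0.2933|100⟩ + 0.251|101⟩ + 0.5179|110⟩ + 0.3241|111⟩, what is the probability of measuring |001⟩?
0.131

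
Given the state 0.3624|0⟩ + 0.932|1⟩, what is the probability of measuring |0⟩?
0.1313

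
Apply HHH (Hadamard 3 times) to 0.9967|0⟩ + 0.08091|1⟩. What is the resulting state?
0.762|0⟩ + 0.6476|1⟩

H² = I, so H^3 = H: a single Hadamard. With (a, b) = (0.9967, 0.08091), H gives ((a + b)/√2, (a − b)/√2) = (0.762, 0.6476).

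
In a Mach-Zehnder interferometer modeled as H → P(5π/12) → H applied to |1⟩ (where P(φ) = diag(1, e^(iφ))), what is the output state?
(0.3706 - 0.483i)|0⟩ + (0.6294 + 0.483i)|1⟩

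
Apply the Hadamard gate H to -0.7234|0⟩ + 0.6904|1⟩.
-0.02333|0⟩ - 0.9997|1⟩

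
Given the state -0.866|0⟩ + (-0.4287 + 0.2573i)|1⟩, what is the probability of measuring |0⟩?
0.75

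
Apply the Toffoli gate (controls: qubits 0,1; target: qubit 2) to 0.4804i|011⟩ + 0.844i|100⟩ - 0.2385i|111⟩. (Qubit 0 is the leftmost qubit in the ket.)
0.4804i|011⟩ + 0.844i|100⟩ - 0.2385i|110⟩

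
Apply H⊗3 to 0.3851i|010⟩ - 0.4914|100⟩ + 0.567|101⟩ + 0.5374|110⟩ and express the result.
(0.2167 + 0.1362i)|000⟩ + (-0.1842 + 0.1362i)|001⟩ + (-0.1633 - 0.1362i)|010⟩ + (-0.5642 - 0.1362i)|011⟩ + (-0.2167 + 0.1362i)|100⟩ + (0.1842 + 0.1362i)|101⟩ + (0.1633 - 0.1362i)|110⟩ + (0.5642 - 0.1362i)|111⟩

H⊗3 gives amp(|y⟩) = (1/2√2) Σ_x (−1)^(x·y) amp(|x⟩), where x·y is the number of positions in which both x and y have a 1.
|000⟩: (0.3851i - 0.4914 + 0.567 + 0.5374)/(2√2) = (0.2167 + 0.1362i)
|001⟩: (0.3851i - 0.4914 - 0.567 + 0.5374)/(2√2) = (-0.1842 + 0.1362i)
|010⟩: (-0.3851i - 0.4914 + 0.567 - 0.5374)/(2√2) = (-0.1633 - 0.1362i)
|011⟩: (-0.3851i - 0.4914 - 0.567 - 0.5374)/(2√2) = (-0.5642 - 0.1362i)
|100⟩: (0.3851i + 0.4914 - 0.567 - 0.5374)/(2√2) = (-0.2167 + 0.1362i)
|101⟩: (0.3851i + 0.4914 + 0.567 - 0.5374)/(2√2) = (0.1842 + 0.1362i)
|110⟩: (-0.3851i + 0.4914 - 0.567 + 0.5374)/(2√2) = (0.1633 - 0.1362i)
|111⟩: (-0.3851i + 0.4914 + 0.567 + 0.5374)/(2√2) = (0.5642 - 0.1362i)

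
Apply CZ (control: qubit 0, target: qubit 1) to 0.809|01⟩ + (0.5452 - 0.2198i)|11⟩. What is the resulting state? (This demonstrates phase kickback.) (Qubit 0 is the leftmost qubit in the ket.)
0.809|01⟩ + (-0.5452 + 0.2198i)|11⟩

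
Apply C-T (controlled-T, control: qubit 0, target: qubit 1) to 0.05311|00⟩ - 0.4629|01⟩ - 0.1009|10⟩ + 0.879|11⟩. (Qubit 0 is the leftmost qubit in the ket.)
0.05311|00⟩ - 0.4629|01⟩ - 0.1009|10⟩ + (0.6215 + 0.6215i)|11⟩

C-T leaves the control-|0⟩ kets |00⟩, |01⟩ unchanged and applies T to qubit 1 on the control-|1⟩ pair (|10⟩, |11⟩).
T = [[1, 0], [0, (1/√2 + (1/√2)i)]].
With a = amp(|10⟩) = -0.1009 and b = amp(|11⟩) = 0.879:
new amp(|10⟩) = (1)·a = -0.1009
new amp(|11⟩) = (1/√2 + (1/√2)i)·b = (0.6215 + 0.6215i)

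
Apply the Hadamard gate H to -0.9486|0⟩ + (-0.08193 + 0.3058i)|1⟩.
(-0.7287 + 0.2162i)|0⟩ + (-0.6128 - 0.2162i)|1⟩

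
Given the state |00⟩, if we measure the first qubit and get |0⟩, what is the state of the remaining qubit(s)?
|0⟩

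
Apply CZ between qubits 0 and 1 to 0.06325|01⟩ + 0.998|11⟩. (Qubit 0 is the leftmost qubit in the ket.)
0.06325|01⟩ - 0.998|11⟩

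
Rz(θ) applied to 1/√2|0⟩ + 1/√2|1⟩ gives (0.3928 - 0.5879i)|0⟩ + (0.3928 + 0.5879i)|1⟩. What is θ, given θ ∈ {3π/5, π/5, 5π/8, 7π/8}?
5π/8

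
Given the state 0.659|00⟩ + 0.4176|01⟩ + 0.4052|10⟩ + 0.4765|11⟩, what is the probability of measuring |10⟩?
0.1642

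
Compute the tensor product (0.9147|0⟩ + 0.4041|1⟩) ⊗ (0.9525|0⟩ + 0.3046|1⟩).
0.8713|00⟩ + 0.2786|01⟩ + 0.3849|10⟩ + 0.1231|11⟩

amp(|b₁b₂…⟩) = product of the factor amplitudes for bits b₁, b₂, …; only kets whose every factor amplitude is nonzero survive.
|00⟩: (0.9147)(0.9525) = 0.8713
|01⟩: (0.9147)(0.3046) = 0.2786
|10⟩: (0.4041)(0.9525) = 0.3849
|11⟩: (0.4041)(0.3046) = 0.1231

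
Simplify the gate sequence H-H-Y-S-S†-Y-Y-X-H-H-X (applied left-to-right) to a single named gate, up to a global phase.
Y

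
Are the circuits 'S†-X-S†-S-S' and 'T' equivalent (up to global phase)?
No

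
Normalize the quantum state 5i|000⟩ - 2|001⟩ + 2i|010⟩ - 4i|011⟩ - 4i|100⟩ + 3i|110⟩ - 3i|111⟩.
0.5488i|000⟩ - 0.2195|001⟩ + 0.2195i|010⟩ - 0.4391i|011⟩ - 0.4391i|100⟩ + 0.3293i|110⟩ - 0.3293i|111⟩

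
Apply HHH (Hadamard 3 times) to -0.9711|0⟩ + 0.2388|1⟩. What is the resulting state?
-0.5178|0⟩ - 0.8555|1⟩

H² = I, so H^3 = H: a single Hadamard. With (a, b) = (-0.9711, 0.2388), H gives ((a + b)/√2, (a − b)/√2) = (-0.5178, -0.8555).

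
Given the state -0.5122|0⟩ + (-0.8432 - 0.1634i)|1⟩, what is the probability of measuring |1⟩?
0.7377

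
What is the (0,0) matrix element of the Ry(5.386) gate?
-0.9011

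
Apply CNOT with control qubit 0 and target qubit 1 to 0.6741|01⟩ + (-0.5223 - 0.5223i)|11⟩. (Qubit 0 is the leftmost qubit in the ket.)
0.6741|01⟩ + (-0.5223 - 0.5223i)|10⟩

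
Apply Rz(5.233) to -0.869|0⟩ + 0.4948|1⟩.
(0.7519 + 0.4356i)|0⟩ + (-0.4281 + 0.248i)|1⟩

Rz(5.233) = [[e^(−iθ/2), 0], [0, e^(iθ/2)]] with e^(±iθ/2) = cos(θ/2) ± i·sin(θ/2); θ = 5.233, cos(θ/2) ≈ -0.865277, sin(θ/2) ≈ 0.501293.
With a = amp(|0⟩) = -0.869 and b = amp(|1⟩) = 0.4948:
new amp(|0⟩) = (-0.865277 - 0.501293i)·a = (0.7519 + 0.4356i)
new amp(|1⟩) = (-0.865277 + 0.501293i)·b = (-0.4281 + 0.248i)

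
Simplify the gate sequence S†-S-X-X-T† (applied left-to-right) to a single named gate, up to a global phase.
T†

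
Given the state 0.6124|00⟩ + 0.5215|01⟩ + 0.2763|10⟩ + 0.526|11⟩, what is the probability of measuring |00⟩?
0.375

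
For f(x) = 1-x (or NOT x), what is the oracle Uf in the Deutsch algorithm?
CNOT followed by I ⊗ X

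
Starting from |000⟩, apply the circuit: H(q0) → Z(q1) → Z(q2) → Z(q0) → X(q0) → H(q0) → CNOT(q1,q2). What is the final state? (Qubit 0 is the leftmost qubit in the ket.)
-|100⟩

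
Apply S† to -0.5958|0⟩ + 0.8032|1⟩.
-0.5958|0⟩ - 0.8032i|1⟩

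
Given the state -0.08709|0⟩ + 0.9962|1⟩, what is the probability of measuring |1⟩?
0.9924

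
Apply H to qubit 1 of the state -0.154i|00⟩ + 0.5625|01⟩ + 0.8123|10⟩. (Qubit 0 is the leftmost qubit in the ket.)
(0.3977 - 0.1089i)|00⟩ + (-0.3977 - 0.1089i)|01⟩ + 0.5744|10⟩ + 0.5744|11⟩

H on qubit 1 mixes each pair of kets that differ only in qubit 1: amplitudes (a, b) of (|…0…⟩, |…1…⟩) become ((a + b)/√2, (a − b)/√2). Kets absent from the input have amplitude 0.
(|00⟩, |01⟩): (a, b) = (-0.154i, 0.5625) → ((0.3977 - 0.1089i), (-0.3977 - 0.1089i))
(|10⟩, |11⟩): (a, b) = (0.8123, 0) → (0.5744, 0.5744)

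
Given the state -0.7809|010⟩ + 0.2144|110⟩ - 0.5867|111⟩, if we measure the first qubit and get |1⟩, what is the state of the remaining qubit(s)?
0.3432|10⟩ - 0.9393|11⟩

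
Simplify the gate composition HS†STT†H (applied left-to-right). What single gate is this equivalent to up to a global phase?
I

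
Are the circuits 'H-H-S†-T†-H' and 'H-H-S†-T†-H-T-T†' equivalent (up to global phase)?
Yes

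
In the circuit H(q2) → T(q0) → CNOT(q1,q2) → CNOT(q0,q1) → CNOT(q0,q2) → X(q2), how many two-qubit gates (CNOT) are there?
3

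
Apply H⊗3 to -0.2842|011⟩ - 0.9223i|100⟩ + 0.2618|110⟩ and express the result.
(-0.00792 - 0.3261i)|000⟩ + (0.193 - 0.3261i)|001⟩ + (0.00792 - 0.3261i)|010⟩ + (-0.193 - 0.3261i)|011⟩ + (-0.193 + 0.3261i)|100⟩ + (0.00792 + 0.3261i)|101⟩ + (0.193 + 0.3261i)|110⟩ + (-0.00792 + 0.3261i)|111⟩

H⊗3 gives amp(|y⟩) = (1/2√2) Σ_x (−1)^(x·y) amp(|x⟩), where x·y is the number of positions in which both x and y have a 1.
|000⟩: (-0.2842 - 0.9223i + 0.2618)/(2√2) = (-0.00792 - 0.3261i)
|001⟩: (0.2842 - 0.9223i + 0.2618)/(2√2) = (0.193 - 0.3261i)
|010⟩: (0.2842 - 0.9223i - 0.2618)/(2√2) = (0.00792 - 0.3261i)
|011⟩: (-0.2842 - 0.9223i - 0.2618)/(2√2) = (-0.193 - 0.3261i)
|100⟩: (-0.2842 + 0.9223i - 0.2618)/(2√2) = (-0.193 + 0.3261i)
|101⟩: (0.2842 + 0.9223i - 0.2618)/(2√2) = (0.00792 + 0.3261i)
|110⟩: (0.2842 + 0.9223i + 0.2618)/(2√2) = (0.193 + 0.3261i)
|111⟩: (-0.2842 + 0.9223i + 0.2618)/(2√2) = (-0.00792 + 0.3261i)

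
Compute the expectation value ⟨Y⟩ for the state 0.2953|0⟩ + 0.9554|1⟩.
0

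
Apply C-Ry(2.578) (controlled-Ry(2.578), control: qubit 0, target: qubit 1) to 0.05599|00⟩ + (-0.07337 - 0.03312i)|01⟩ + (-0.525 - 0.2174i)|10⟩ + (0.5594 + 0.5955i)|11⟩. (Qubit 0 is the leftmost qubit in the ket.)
0.05599|00⟩ + (-0.07337 - 0.03312i)|01⟩ + (-0.6833 - 0.6325i)|10⟩ + (-0.3487 - 0.04323i)|11⟩

C-Ry(2.578) leaves the control-|0⟩ kets |00⟩, |01⟩ unchanged and applies Ry(2.578) to qubit 1 on the control-|1⟩ pair (|10⟩, |11⟩).
Ry(2.578) = [[cos(θ/2), −sin(θ/2)], [sin(θ/2), cos(θ/2)]]; θ = 2.578, cos(θ/2) ≈ 0.278082, sin(θ/2) ≈ 0.960557.
With a = amp(|10⟩) = (-0.525 - 0.2174i) and b = amp(|11⟩) = (0.5594 + 0.5955i):
new amp(|10⟩) = (0.278082)·a + (-0.960557)·b = (-0.6833 - 0.6325i)
new amp(|11⟩) = (0.960557)·a + (0.278082)·b = (-0.3487 - 0.04323i)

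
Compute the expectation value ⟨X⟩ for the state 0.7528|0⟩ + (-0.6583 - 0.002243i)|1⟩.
-0.9911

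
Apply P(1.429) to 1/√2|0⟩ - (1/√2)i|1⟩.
1/√2|0⟩ + (0.7 - 0.09993i)|1⟩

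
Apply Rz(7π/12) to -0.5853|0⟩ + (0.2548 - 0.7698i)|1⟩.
(-0.3563 + 0.4643i)|0⟩ + (0.7658 - 0.2665i)|1⟩

Rz(7π/12) = [[e^(−iθ/2), 0], [0, e^(iθ/2)]] with e^(±iθ/2) = cos(θ/2) ± i·sin(θ/2); θ = 7π/12, cos(θ/2) ≈ 0.608761, sin(θ/2) ≈ 0.793353.
With a = amp(|0⟩) = -0.5853 and b = amp(|1⟩) = (0.2548 - 0.7698i):
new amp(|0⟩) = (0.608761 - 0.793353i)·a = (-0.3563 + 0.4643i)
new amp(|1⟩) = (0.608761 + 0.793353i)·b = (0.7658 - 0.2665i)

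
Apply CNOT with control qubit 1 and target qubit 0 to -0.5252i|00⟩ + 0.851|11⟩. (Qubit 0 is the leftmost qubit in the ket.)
-0.5252i|00⟩ + 0.851|01⟩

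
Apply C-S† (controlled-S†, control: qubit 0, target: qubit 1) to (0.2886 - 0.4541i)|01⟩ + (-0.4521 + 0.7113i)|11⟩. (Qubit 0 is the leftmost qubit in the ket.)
(0.2886 - 0.4541i)|01⟩ + (0.7113 + 0.4521i)|11⟩

C-S† leaves the control-|0⟩ kets |00⟩, |01⟩ unchanged and applies S† to qubit 1 on the control-|1⟩ pair (|10⟩, |11⟩).
S† = [[1, 0], [0, -i]].
With a = amp(|10⟩) = 0 and b = amp(|11⟩) = (-0.4521 + 0.7113i):
new amp(|10⟩) = (1)·a = 0
new amp(|11⟩) = (-i)·b = (0.7113 + 0.4521i)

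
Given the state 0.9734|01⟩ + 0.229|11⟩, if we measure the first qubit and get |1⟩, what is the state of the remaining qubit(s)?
|1⟩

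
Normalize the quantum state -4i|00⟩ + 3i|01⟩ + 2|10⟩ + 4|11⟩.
-0.5963i|00⟩ + (1/√5)i|01⟩ + 0.2981|10⟩ + 0.5963|11⟩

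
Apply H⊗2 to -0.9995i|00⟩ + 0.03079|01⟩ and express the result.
(0.0154 - 0.4998i)|00⟩ + (-0.0154 - 0.4998i)|01⟩ + (0.0154 - 0.4998i)|10⟩ + (-0.0154 - 0.4998i)|11⟩

H⊗2 gives amp(|y⟩) = (1/2) Σ_x (−1)^(x·y) amp(|x⟩), where x·y is the number of positions in which both x and y have a 1.
|00⟩: (-0.9995i + 0.03079)/2 = (0.0154 - 0.4998i)
|01⟩: (-0.9995i - 0.03079)/2 = (-0.0154 - 0.4998i)
|10⟩: (-0.9995i + 0.03079)/2 = (0.0154 - 0.4998i)
|11⟩: (-0.9995i - 0.03079)/2 = (-0.0154 - 0.4998i)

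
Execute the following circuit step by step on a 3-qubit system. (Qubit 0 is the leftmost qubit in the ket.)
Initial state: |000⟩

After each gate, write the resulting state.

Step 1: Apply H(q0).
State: 1/√2|000⟩ + 1/√2|100⟩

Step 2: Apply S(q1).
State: 1/√2|000⟩ + 1/√2|100⟩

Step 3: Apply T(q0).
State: 1/√2|000⟩ + (1/2 + (1/2)i)|100⟩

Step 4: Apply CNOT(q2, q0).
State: 1/√2|000⟩ + (1/2 + (1/2)i)|100⟩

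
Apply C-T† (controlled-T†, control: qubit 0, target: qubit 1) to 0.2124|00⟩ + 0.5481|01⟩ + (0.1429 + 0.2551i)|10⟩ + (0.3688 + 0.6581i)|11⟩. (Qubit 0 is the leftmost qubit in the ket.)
0.2124|00⟩ + 0.5481|01⟩ + (0.1429 + 0.2551i)|10⟩ + (0.7261 + 0.2046i)|11⟩

C-T† leaves the control-|0⟩ kets |00⟩, |01⟩ unchanged and applies T† to qubit 1 on the control-|1⟩ pair (|10⟩, |11⟩).
T† = [[1, 0], [0, (1/√2 - (1/√2)i)]].
With a = amp(|10⟩) = (0.1429 + 0.2551i) and b = amp(|11⟩) = (0.3688 + 0.6581i):
new amp(|10⟩) = (1)·a = (0.1429 + 0.2551i)
new amp(|11⟩) = (1/√2 - (1/√2)i)·b = (0.7261 + 0.2046i)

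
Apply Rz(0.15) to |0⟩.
(0.9972 - 0.07493i)|0⟩

Rz(0.15) = [[e^(−iθ/2), 0], [0, e^(iθ/2)]] with e^(±iθ/2) = cos(θ/2) ± i·sin(θ/2); θ = 0.15, cos(θ/2) ≈ 0.997189, sin(θ/2) ≈ 0.0749297.
With a = amp(|0⟩) = 1 and b = amp(|1⟩) = 0:
new amp(|0⟩) = (0.997189 - 0.0749297i)·a = (0.9972 - 0.07493i)
new amp(|1⟩) = (0.997189 + 0.0749297i)·b = 0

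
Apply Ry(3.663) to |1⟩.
-0.9662|0⟩ - 0.2578|1⟩

Ry(3.663) = [[cos(θ/2), −sin(θ/2)], [sin(θ/2), cos(θ/2)]]; θ = 3.663, cos(θ/2) ≈ -0.257761, sin(θ/2) ≈ 0.966209.
With a = amp(|0⟩) = 0 and b = amp(|1⟩) = 1:
new amp(|0⟩) = (-0.257761)·a + (-0.966209)·b = -0.9662
new amp(|1⟩) = (0.966209)·a + (-0.257761)·b = -0.2578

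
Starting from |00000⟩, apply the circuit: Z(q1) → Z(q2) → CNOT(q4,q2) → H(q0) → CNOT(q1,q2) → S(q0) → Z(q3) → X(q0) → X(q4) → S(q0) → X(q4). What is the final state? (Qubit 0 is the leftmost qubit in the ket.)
(1/√2)i|00000⟩ + (1/√2)i|10000⟩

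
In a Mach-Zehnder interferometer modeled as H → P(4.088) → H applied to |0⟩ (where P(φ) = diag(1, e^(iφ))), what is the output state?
(0.2077 - 0.4057i)|0⟩ + (0.7923 + 0.4057i)|1⟩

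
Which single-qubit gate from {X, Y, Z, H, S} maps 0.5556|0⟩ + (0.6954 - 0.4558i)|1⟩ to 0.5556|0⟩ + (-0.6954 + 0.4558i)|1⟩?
Z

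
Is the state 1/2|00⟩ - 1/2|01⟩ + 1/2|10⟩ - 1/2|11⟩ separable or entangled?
Separable

Writing the state as a|00⟩ + b|01⟩ + c|10⟩ + d|11⟩, it is a product state iff ad − bc = 0.
Here (a, b, c, d) = (1/2, -1/2, 1/2, -1/2): ad − bc = (1/2)(-1/2) − (-1/2)(1/2) = 0, so the state is separable.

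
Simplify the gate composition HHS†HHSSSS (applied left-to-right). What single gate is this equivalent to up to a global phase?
S†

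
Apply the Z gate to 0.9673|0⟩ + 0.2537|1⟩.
0.9673|0⟩ - 0.2537|1⟩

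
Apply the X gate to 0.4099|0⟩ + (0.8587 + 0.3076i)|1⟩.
(0.8587 + 0.3076i)|0⟩ + 0.4099|1⟩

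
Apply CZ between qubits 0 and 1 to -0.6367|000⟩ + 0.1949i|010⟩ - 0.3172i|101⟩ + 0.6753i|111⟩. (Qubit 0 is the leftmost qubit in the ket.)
-0.6367|000⟩ + 0.1949i|010⟩ - 0.3172i|101⟩ - 0.6753i|111⟩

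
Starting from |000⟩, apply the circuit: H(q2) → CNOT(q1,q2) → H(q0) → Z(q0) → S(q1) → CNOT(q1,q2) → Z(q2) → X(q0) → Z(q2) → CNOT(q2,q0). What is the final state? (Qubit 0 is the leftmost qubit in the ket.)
-1/2|000⟩ + 1/2|001⟩ + 1/2|100⟩ - 1/2|101⟩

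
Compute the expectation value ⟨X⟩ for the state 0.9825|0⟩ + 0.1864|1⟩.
0.3663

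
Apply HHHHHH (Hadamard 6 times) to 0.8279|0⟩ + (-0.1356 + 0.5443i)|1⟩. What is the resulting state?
0.8279|0⟩ + (-0.1356 + 0.5443i)|1⟩

H² = I, so an even number of Hadamards cancels: H^6 = I and the state is unchanged.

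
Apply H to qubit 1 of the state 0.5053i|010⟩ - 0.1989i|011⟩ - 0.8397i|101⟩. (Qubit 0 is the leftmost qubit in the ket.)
0.3573i|000⟩ - 0.1406i|001⟩ - 0.3573i|010⟩ + 0.1406i|011⟩ - 0.5938i|101⟩ - 0.5938i|111⟩

H on qubit 1 mixes each pair of kets that differ only in qubit 1: amplitudes (a, b) of (|…0…⟩, |…1…⟩) become ((a + b)/√2, (a − b)/√2). Kets absent from the input have amplitude 0.
(|000⟩, |010⟩): (a, b) = (0, 0.5053i) → (0.3573i, -0.3573i)
(|001⟩, |011⟩): (a, b) = (0, -0.1989i) → (-0.1406i, 0.1406i)
(|101⟩, |111⟩): (a, b) = (-0.8397i, 0) → (-0.5938i, -0.5938i)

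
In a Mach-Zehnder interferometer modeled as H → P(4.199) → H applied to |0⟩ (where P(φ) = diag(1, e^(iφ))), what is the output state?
(0.2544 - 0.4355i)|0⟩ + (0.7456 + 0.4355i)|1⟩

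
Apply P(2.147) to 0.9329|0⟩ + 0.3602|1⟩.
0.9329|0⟩ + (-0.1963 + 0.302i)|1⟩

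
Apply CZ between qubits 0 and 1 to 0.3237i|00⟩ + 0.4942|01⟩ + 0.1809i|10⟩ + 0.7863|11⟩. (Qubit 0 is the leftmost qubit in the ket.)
0.3237i|00⟩ + 0.4942|01⟩ + 0.1809i|10⟩ - 0.7863|11⟩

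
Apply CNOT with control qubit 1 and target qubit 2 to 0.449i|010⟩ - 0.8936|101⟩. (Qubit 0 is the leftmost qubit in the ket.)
0.449i|011⟩ - 0.8936|101⟩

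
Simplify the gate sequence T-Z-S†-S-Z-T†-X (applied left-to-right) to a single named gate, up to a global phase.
X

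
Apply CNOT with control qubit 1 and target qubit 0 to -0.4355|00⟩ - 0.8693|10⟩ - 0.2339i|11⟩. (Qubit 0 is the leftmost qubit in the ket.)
-0.4355|00⟩ - 0.2339i|01⟩ - 0.8693|10⟩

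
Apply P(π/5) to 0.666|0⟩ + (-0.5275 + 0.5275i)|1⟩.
0.666|0⟩ + (-0.7368 + 0.1167i)|1⟩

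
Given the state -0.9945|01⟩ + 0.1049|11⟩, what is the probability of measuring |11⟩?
0.011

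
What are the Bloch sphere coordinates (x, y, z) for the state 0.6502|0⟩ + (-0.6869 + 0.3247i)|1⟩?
(-0.8932, 0.4222, -0.1545)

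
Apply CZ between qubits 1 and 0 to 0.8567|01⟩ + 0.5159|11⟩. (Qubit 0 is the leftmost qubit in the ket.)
0.8567|01⟩ - 0.5159|11⟩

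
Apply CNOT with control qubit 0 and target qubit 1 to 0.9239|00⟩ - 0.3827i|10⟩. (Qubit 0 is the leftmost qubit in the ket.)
0.9239|00⟩ - 0.3827i|11⟩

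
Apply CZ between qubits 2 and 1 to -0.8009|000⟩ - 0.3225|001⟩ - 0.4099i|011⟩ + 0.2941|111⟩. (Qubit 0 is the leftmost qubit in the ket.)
-0.8009|000⟩ - 0.3225|001⟩ + 0.4099i|011⟩ - 0.2941|111⟩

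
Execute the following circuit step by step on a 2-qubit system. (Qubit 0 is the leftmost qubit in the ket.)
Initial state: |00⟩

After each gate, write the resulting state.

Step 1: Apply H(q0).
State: 1/√2|00⟩ + 1/√2|10⟩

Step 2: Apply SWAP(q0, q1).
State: 1/√2|00⟩ + 1/√2|01⟩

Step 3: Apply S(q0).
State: 1/√2|00⟩ + 1/√2|01⟩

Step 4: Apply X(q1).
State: 1/√2|00⟩ + 1/√2|01⟩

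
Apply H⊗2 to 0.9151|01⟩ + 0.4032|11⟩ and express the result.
0.6592|00⟩ - 0.6592|01⟩ + 0.256|10⟩ - 0.256|11⟩

H⊗2 gives amp(|y⟩) = (1/2) Σ_x (−1)^(x·y) amp(|x⟩), where x·y is the number of positions in which both x and y have a 1.
|00⟩: (0.9151 + 0.4032)/2 = 0.6592
|01⟩: (-0.9151 - 0.4032)/2 = -0.6592
|10⟩: (0.9151 - 0.4032)/2 = 0.256
|11⟩: (-0.9151 + 0.4032)/2 = -0.256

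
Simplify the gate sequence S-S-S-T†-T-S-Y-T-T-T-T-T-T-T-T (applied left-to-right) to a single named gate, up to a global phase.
Y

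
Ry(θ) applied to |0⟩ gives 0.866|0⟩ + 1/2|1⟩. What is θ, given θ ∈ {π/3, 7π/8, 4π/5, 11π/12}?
π/3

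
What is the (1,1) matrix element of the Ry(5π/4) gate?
-0.3827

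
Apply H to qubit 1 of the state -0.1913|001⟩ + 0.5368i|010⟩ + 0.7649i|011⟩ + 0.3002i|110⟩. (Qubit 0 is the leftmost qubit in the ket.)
0.3796i|000⟩ + (-0.1353 + 0.5409i)|001⟩ - 0.3796i|010⟩ + (-0.1353 - 0.5409i)|011⟩ + 0.2123i|100⟩ - 0.2123i|110⟩

H on qubit 1 mixes each pair of kets that differ only in qubit 1: amplitudes (a, b) of (|…0…⟩, |…1…⟩) become ((a + b)/√2, (a − b)/√2). Kets absent from the input have amplitude 0.
(|000⟩, |010⟩): (a, b) = (0, 0.5368i) → (0.3796i, -0.3796i)
(|001⟩, |011⟩): (a, b) = (-0.1913, 0.7649i) → ((-0.1353 + 0.5409i), (-0.1353 - 0.5409i))
(|100⟩, |110⟩): (a, b) = (0, 0.3002i) → (0.2123i, -0.2123i)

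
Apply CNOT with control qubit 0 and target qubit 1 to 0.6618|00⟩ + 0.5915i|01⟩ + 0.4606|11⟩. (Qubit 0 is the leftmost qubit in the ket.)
0.6618|00⟩ + 0.5915i|01⟩ + 0.4606|10⟩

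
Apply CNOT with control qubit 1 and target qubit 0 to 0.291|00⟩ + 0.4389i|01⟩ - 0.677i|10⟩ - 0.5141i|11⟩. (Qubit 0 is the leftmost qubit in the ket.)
0.291|00⟩ - 0.5141i|01⟩ - 0.677i|10⟩ + 0.4389i|11⟩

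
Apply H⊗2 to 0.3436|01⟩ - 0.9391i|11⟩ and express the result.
(0.1718 - 0.4696i)|00⟩ + (-0.1718 + 0.4696i)|01⟩ + (0.1718 + 0.4696i)|10⟩ + (-0.1718 - 0.4696i)|11⟩

H⊗2 gives amp(|y⟩) = (1/2) Σ_x (−1)^(x·y) amp(|x⟩), where x·y is the number of positions in which both x and y have a 1.
|00⟩: (0.3436 - 0.9391i)/2 = (0.1718 - 0.4696i)
|01⟩: (-0.3436 + 0.9391i)/2 = (-0.1718 + 0.4696i)
|10⟩: (0.3436 + 0.9391i)/2 = (0.1718 + 0.4696i)
|11⟩: (-0.3436 - 0.9391i)/2 = (-0.1718 - 0.4696i)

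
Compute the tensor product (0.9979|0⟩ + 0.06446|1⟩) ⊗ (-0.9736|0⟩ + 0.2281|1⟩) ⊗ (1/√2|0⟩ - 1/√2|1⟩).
-0.687|000⟩ + 0.687|001⟩ + 0.161|010⟩ - 0.161|011⟩ - 0.04438|100⟩ + 0.04438|101⟩ + 0.0104|110⟩ - 0.0104|111⟩

amp(|b₁b₂…⟩) = product of the factor amplitudes for bits b₁, b₂, …; only kets whose every factor amplitude is nonzero survive.
|000⟩: (0.9979)(-0.9736)(1/√2) = -0.687
|001⟩: (0.9979)(-0.9736)(-1/√2) = 0.687
|010⟩: (0.9979)(0.2281)(1/√2) = 0.161
|011⟩: (0.9979)(0.2281)(-1/√2) = -0.161
|100⟩: (0.06446)(-0.9736)(1/√2) = -0.04438
|101⟩: (0.06446)(-0.9736)(-1/√2) = 0.04438
|110⟩: (0.06446)(0.2281)(1/√2) = 0.0104
|111⟩: (0.06446)(0.2281)(-1/√2) = -0.0104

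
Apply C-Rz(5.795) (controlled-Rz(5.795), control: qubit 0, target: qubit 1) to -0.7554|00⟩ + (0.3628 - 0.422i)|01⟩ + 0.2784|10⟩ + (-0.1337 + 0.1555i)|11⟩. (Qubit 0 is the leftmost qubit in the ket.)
-0.7554|00⟩ + (0.3628 - 0.422i)|01⟩ + (-0.2701 - 0.06728i)|10⟩ + (0.09216 - 0.1832i)|11⟩

C-Rz(5.795) leaves the control-|0⟩ kets |00⟩, |01⟩ unchanged and applies Rz(5.795) to qubit 1 on the control-|1⟩ pair (|10⟩, |11⟩).
Rz(5.795) = [[e^(−iθ/2), 0], [0, e^(iθ/2)]] with e^(±iθ/2) = cos(θ/2) ± i·sin(θ/2); θ = 5.795, cos(θ/2) ≈ -0.970357, sin(θ/2) ≈ 0.241676.
With a = amp(|10⟩) = 0.2784 and b = amp(|11⟩) = (-0.1337 + 0.1555i):
new amp(|10⟩) = (-0.970357 - 0.241676i)·a = (-0.2701 - 0.06728i)
new amp(|11⟩) = (-0.970357 + 0.241676i)·b = (0.09216 - 0.1832i)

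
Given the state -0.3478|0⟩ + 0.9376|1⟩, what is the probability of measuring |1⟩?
0.8791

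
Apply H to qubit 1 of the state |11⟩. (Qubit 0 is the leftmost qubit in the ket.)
1/√2|10⟩ - 1/√2|11⟩

H on qubit 1 mixes each pair of kets that differ only in qubit 1: amplitudes (a, b) of (|…0…⟩, |…1…⟩) become ((a + b)/√2, (a − b)/√2). Kets absent from the input have amplitude 0.
(|10⟩, |11⟩): (a, b) = (0, 1) → (1/√2, -1/√2)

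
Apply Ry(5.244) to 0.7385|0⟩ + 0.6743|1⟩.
-0.9758|0⟩ - 0.2186|1⟩

Ry(5.244) = [[cos(θ/2), −sin(θ/2)], [sin(θ/2), cos(θ/2)]]; θ = 5.244, cos(θ/2) ≈ -0.868022, sin(θ/2) ≈ 0.496527.
With a = amp(|0⟩) = 0.7385 and b = amp(|1⟩) = 0.6743:
new amp(|0⟩) = (-0.868022)·a + (-0.496527)·b = -0.9758
new amp(|1⟩) = (0.496527)·a + (-0.868022)·b = -0.2186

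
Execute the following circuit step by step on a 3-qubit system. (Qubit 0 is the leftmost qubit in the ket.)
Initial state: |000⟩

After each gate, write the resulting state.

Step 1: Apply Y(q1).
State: i|010⟩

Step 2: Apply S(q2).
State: i|010⟩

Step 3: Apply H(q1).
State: (1/√2)i|000⟩ - (1/√2)i|010⟩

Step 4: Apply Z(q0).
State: (1/√2)i|000⟩ - (1/√2)i|010⟩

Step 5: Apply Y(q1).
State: -1/√2|000⟩ - 1/√2|010⟩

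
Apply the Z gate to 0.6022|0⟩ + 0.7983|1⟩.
0.6022|0⟩ - 0.7983|1⟩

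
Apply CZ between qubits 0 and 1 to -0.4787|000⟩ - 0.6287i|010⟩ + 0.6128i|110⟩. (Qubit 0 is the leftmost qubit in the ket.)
-0.4787|000⟩ - 0.6287i|010⟩ - 0.6128i|110⟩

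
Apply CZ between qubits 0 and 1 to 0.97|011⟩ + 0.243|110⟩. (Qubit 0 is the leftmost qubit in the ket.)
0.97|011⟩ - 0.243|110⟩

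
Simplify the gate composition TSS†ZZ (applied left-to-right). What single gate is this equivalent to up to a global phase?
T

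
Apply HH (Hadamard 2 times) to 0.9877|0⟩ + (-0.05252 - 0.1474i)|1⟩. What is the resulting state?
0.9877|0⟩ + (-0.05252 - 0.1474i)|1⟩

H² = I, so an even number of Hadamards cancels: H^2 = I and the state is unchanged.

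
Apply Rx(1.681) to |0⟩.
0.6671|0⟩ - 0.745i|1⟩

Rx(1.681) = [[cos(θ/2), −i·sin(θ/2)], [−i·sin(θ/2), cos(θ/2)]]; θ = 1.681, cos(θ/2) ≈ 0.66709, sin(θ/2) ≈ 0.744977.
With a = amp(|0⟩) = 1 and b = amp(|1⟩) = 0:
new amp(|0⟩) = (0.66709)·a + (-0.744977i)·b = 0.6671
new amp(|1⟩) = (-0.744977i)·a + (0.66709)·b = -0.745i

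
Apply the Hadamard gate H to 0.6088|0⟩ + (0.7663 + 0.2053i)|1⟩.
(0.9723 + 0.1452i)|0⟩ + (-0.1114 - 0.1452i)|1⟩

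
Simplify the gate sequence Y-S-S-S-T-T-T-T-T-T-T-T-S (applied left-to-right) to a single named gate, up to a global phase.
Y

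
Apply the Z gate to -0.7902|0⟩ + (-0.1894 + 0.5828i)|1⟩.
-0.7902|0⟩ + (0.1894 - 0.5828i)|1⟩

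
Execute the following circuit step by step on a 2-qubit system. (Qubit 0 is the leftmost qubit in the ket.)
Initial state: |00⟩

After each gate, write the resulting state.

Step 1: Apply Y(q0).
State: i|10⟩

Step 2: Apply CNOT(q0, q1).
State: i|11⟩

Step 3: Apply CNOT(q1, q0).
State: i|01⟩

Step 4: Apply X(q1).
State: i|00⟩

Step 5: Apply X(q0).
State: i|10⟩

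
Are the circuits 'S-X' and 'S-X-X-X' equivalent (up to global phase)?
Yes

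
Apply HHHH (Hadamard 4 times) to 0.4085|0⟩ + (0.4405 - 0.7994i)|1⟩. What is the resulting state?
0.4085|0⟩ + (0.4405 - 0.7994i)|1⟩

H² = I, so an even number of Hadamards cancels: H^4 = I and the state is unchanged.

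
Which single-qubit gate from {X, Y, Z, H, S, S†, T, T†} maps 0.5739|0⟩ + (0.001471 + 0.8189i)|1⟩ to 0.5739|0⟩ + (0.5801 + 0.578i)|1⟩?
T†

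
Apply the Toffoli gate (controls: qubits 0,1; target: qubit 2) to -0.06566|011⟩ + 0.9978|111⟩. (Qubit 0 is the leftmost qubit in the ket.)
-0.06566|011⟩ + 0.9978|110⟩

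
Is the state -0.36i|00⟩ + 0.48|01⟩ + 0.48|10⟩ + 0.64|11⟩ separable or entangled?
Entangled

Writing the state as a|00⟩ + b|01⟩ + c|10⟩ + d|11⟩, it is a product state iff ad − bc = 0.
Here (a, b, c, d) = (-0.36i, 0.48, 0.48, 0.64): ad − bc = (-0.36i)(0.64) − (0.48)(0.48) = (-0.2304 - 0.2304i) ≠ 0, so the state is entangled.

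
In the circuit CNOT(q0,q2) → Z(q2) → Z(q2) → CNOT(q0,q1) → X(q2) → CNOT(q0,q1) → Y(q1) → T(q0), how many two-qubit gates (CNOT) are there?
3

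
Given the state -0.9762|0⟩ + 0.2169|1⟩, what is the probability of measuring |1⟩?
0.04705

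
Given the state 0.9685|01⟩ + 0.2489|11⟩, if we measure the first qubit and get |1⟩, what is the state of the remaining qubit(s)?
|1⟩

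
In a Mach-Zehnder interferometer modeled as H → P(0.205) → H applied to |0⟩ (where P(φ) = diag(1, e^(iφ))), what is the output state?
(0.9895 + 0.1018i)|0⟩ + (0.01047 - 0.1018i)|1⟩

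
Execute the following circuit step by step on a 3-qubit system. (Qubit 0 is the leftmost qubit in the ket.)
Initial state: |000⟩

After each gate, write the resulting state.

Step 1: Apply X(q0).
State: |100⟩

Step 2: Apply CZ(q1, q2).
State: |100⟩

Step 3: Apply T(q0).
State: (1/√2 + (1/√2)i)|100⟩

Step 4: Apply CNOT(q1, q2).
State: (1/√2 + (1/√2)i)|100⟩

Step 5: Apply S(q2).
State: (1/√2 + (1/√2)i)|100⟩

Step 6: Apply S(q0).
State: (-1/√2 + (1/√2)i)|100⟩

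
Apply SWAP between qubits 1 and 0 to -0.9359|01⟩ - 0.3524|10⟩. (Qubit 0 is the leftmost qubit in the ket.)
-0.3524|01⟩ - 0.9359|10⟩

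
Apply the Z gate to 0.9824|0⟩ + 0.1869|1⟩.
0.9824|0⟩ - 0.1869|1⟩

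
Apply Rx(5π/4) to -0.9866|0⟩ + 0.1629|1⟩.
(0.3776 - 0.1505i)|0⟩ + (-0.06234 + 0.9115i)|1⟩

Rx(5π/4) = [[cos(θ/2), −i·sin(θ/2)], [−i·sin(θ/2), cos(θ/2)]]; θ = 5π/4, cos(θ/2) ≈ -0.382683, sin(θ/2) ≈ 0.92388.
With a = amp(|0⟩) = -0.9866 and b = amp(|1⟩) = 0.1629:
new amp(|0⟩) = (-0.382683)·a + (-0.92388i)·b = (0.3776 - 0.1505i)
new amp(|1⟩) = (-0.92388i)·a + (-0.382683)·b = (-0.06234 + 0.9115i)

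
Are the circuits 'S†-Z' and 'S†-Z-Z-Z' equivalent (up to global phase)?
Yes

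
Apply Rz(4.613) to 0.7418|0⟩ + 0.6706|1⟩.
(-0.4978 - 0.5499i)|0⟩ + (-0.45 + 0.4972i)|1⟩

Rz(4.613) = [[e^(−iθ/2), 0], [0, e^(iθ/2)]] with e^(±iθ/2) = cos(θ/2) ± i·sin(θ/2); θ = 4.613, cos(θ/2) ≈ -0.671109, sin(θ/2) ≈ 0.741359.
With a = amp(|0⟩) = 0.7418 and b = amp(|1⟩) = 0.6706:
new amp(|0⟩) = (-0.671109 - 0.741359i)·a = (-0.4978 - 0.5499i)
new amp(|1⟩) = (-0.671109 + 0.741359i)·b = (-0.45 + 0.4972i)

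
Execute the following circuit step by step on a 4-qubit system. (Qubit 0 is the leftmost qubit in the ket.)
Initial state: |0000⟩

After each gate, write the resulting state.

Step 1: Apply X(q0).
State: |1000⟩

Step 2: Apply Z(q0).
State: -|1000⟩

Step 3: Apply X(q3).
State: -|1001⟩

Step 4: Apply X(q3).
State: -|1000⟩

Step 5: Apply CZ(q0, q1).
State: -|1000⟩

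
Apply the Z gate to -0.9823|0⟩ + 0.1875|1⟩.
-0.9823|0⟩ - 0.1875|1⟩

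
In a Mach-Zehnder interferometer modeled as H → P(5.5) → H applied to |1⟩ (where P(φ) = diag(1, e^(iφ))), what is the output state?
(0.1457 + 0.3528i)|0⟩ + (0.8543 - 0.3528i)|1⟩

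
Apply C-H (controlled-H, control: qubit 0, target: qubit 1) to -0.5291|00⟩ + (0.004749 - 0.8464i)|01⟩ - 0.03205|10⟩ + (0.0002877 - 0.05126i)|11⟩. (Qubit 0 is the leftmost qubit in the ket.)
-0.5291|00⟩ + (0.004749 - 0.8464i)|01⟩ + (-0.02246 - 0.03625i)|10⟩ + (-0.02287 + 0.03625i)|11⟩

C-H leaves the control-|0⟩ kets |00⟩, |01⟩ unchanged and applies H to qubit 1 on the control-|1⟩ pair (|10⟩, |11⟩).
H = [[1/√2, 1/√2], [1/√2, -1/√2]].
With a = amp(|10⟩) = -0.03205 and b = amp(|11⟩) = (0.0002877 - 0.05126i):
new amp(|10⟩) = (1/√2)·a + (1/√2)·b = (-0.02246 - 0.03625i)
new amp(|11⟩) = (1/√2)·a + (-1/√2)·b = (-0.02287 + 0.03625i)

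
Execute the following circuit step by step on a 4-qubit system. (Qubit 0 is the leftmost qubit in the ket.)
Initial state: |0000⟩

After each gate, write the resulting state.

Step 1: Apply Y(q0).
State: i|1000⟩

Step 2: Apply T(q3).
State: i|1000⟩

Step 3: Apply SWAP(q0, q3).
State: i|0001⟩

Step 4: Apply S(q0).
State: i|0001⟩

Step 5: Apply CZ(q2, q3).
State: i|0001⟩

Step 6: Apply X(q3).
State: i|0000⟩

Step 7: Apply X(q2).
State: i|0010⟩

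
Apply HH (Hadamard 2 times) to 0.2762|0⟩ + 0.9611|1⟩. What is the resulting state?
0.2762|0⟩ + 0.9611|1⟩

H² = I, so an even number of Hadamards cancels: H^2 = I and the state is unchanged.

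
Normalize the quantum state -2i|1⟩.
-i|1⟩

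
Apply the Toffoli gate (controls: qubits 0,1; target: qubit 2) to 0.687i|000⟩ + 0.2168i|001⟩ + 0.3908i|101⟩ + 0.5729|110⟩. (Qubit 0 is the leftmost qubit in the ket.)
0.687i|000⟩ + 0.2168i|001⟩ + 0.3908i|101⟩ + 0.5729|111⟩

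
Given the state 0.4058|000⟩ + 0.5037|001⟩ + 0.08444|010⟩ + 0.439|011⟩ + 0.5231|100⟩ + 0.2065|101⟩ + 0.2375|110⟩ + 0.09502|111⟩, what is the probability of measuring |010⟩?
0.00713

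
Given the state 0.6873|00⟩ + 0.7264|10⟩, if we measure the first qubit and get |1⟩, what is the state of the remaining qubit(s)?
|0⟩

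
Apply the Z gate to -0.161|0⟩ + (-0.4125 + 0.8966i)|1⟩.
-0.161|0⟩ + (0.4125 - 0.8966i)|1⟩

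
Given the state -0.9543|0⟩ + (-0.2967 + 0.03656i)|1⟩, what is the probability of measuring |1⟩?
0.08937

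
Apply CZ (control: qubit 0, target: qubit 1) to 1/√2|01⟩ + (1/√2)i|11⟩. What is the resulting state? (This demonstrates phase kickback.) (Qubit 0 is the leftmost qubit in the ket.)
1/√2|01⟩ - (1/√2)i|11⟩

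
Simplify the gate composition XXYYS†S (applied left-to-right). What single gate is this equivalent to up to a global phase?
I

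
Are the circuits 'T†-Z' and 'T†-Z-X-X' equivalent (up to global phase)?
Yes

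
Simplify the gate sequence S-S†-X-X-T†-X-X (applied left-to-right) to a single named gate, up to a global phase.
T†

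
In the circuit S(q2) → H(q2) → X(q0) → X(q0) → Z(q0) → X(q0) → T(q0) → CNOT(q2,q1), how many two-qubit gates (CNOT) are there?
1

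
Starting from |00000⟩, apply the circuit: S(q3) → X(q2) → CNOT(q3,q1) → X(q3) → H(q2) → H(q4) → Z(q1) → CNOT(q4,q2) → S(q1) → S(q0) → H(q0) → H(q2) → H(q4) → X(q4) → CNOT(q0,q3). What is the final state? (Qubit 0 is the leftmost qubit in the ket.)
1/√2|00110⟩ + 1/√2|10100⟩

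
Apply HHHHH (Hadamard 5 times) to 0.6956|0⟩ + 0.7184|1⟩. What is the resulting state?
0.9998|0⟩ - 0.01612|1⟩

H² = I, so H^5 = H: a single Hadamard. With (a, b) = (0.6956, 0.7184), H gives ((a + b)/√2, (a − b)/√2) = (0.9998, -0.01612).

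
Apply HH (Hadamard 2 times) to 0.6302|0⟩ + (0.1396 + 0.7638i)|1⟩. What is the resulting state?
0.6302|0⟩ + (0.1396 + 0.7638i)|1⟩

H² = I, so an even number of Hadamards cancels: H^2 = I and the state is unchanged.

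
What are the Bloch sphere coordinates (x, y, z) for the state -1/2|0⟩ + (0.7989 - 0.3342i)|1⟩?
(-0.7989, 0.3342, -0.4999)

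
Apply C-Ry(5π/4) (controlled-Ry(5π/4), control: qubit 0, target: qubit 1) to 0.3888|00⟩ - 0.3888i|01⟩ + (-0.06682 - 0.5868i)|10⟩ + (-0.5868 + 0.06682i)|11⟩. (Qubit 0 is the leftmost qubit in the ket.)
0.3888|00⟩ - 0.3888i|01⟩ + (0.5677 + 0.1628i)|10⟩ + (0.1628 - 0.5677i)|11⟩

C-Ry(5π/4) leaves the control-|0⟩ kets |00⟩, |01⟩ unchanged and applies Ry(5π/4) to qubit 1 on the control-|1⟩ pair (|10⟩, |11⟩).
Ry(5π/4) = [[cos(θ/2), −sin(θ/2)], [sin(θ/2), cos(θ/2)]]; θ = 5π/4, cos(θ/2) ≈ -0.382683, sin(θ/2) ≈ 0.92388.
With a = amp(|10⟩) = (-0.06682 - 0.5868i) and b = amp(|11⟩) = (-0.5868 + 0.06682i):
new amp(|10⟩) = (-0.382683)·a + (-0.92388)·b = (0.5677 + 0.1628i)
new amp(|11⟩) = (0.92388)·a + (-0.382683)·b = (0.1628 - 0.5677i)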